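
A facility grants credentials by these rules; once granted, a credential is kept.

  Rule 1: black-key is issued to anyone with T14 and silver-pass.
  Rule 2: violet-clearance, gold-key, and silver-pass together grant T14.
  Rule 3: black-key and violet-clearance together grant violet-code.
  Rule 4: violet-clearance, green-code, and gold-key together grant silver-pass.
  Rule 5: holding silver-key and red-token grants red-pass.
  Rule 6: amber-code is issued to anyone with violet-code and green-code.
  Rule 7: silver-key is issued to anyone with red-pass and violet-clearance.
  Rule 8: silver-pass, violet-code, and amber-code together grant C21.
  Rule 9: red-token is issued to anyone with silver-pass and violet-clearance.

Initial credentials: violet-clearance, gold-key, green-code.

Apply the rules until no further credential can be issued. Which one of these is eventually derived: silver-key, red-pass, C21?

C21

Holding violet-clearance, green-code, and gold-key grants silver-pass (Rule 4).
Holding violet-clearance, gold-key, and silver-pass grants T14 (Rule 2).
Holding T14 and silver-pass grants black-key (Rule 1).
Holding black-key and violet-clearance grants violet-code (Rule 3).
Holding violet-code and green-code grants amber-code (Rule 6).
Holding silver-pass, violet-code, and amber-code grants C21 (Rule 8).
red-pass would need silver-key and red-token (Rule 5), but silver-key is never granted. silver-key would need red-pass and violet-clearance (Rule 7), but red-pass is never granted.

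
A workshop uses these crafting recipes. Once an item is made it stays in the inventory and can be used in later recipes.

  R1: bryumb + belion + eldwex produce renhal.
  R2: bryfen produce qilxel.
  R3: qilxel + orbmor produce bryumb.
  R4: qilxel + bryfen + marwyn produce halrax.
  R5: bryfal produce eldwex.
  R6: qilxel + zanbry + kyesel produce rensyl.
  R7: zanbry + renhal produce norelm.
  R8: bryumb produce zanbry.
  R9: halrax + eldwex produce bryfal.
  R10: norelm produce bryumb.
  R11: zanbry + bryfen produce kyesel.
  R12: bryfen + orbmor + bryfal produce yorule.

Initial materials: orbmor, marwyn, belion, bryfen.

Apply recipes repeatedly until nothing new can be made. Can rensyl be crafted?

bryfen → qilxel (R2).
Using R3, qilxel and orbmor make bryumb.
bryumb → zanbry (R8).
zanbry + bryfen → kyesel (R11).
Using R6, qilxel, zanbry, and kyesel make rensyl.

Yes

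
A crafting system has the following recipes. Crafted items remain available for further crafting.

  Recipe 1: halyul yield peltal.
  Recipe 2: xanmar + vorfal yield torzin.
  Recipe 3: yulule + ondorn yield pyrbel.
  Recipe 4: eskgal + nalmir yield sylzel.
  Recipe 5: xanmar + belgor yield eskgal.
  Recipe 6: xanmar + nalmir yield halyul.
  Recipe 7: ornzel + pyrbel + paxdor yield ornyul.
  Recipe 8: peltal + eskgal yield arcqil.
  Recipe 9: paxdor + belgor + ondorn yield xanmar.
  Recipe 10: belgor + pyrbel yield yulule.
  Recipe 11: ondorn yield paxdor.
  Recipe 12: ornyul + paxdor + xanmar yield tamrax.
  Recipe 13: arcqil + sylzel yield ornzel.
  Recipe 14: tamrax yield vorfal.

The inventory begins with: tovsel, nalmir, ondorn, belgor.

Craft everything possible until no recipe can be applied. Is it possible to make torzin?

torzin would need xanmar and vorfal (Recipe 2), but vorfal is never obtained.

No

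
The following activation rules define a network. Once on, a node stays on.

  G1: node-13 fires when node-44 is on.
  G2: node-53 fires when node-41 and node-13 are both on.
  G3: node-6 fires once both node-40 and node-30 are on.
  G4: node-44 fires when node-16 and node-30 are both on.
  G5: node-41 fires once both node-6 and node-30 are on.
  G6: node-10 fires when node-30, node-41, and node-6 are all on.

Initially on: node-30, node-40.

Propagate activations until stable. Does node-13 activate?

node-13 would need node-44 (G1), but node-44 never turns on.

No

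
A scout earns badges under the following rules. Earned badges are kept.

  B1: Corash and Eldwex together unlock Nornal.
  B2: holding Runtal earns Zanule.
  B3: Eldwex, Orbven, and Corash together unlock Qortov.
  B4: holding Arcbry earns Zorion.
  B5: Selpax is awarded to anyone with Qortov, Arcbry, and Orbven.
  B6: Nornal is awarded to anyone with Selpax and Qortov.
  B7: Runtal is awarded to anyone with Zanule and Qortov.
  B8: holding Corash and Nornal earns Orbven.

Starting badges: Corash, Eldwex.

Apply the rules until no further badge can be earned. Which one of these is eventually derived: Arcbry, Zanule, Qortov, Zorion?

With Corash and Eldwex, Nornal is earned (B1).
With Corash and Nornal, Orbven is earned (B8).
With Eldwex, Orbven, and Corash, Qortov is earned (B3).
Zanule would need Runtal (B2), but Runtal is never earned. Zorion would need Arcbry (B4), but Arcbry is never earned. No rule produces Arcbry, and it is not given.

Qortov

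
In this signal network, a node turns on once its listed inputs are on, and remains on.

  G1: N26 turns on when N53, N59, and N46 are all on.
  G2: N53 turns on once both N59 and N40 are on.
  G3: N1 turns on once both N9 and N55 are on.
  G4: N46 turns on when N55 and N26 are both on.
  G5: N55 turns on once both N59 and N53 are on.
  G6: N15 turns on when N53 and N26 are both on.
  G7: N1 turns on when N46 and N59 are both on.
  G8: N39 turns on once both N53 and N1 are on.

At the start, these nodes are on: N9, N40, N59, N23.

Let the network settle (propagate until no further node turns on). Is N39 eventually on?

Yes

G2: N59 and N40 on → N53 on.
G5: N59 and N53 on → N55 on.
G3: N9 and N55 on → N1 on.
G8: N53 and N1 on → N39 on.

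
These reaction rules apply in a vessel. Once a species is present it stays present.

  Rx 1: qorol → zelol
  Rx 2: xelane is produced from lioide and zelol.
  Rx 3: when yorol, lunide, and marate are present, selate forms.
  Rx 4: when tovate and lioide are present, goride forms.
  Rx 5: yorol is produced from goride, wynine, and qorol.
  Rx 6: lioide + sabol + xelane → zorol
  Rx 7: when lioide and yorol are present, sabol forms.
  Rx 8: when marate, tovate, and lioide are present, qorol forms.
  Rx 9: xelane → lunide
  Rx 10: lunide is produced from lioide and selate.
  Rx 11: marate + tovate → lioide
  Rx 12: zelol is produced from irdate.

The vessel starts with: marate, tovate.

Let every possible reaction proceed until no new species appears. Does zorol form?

zorol would need lioide, sabol, and xelane (Rx 6), but sabol never forms.

No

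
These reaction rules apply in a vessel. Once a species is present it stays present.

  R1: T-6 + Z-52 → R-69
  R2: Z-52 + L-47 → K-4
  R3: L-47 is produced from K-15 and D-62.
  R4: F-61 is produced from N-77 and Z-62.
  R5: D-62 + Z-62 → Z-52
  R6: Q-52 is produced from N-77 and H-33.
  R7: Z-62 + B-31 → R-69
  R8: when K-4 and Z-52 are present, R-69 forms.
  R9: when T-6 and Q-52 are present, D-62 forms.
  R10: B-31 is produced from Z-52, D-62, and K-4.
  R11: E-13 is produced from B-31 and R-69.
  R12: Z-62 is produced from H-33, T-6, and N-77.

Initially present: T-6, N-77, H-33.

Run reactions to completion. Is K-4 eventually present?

K-4 would need Z-52 and L-47 (R2), but L-47 never forms.

No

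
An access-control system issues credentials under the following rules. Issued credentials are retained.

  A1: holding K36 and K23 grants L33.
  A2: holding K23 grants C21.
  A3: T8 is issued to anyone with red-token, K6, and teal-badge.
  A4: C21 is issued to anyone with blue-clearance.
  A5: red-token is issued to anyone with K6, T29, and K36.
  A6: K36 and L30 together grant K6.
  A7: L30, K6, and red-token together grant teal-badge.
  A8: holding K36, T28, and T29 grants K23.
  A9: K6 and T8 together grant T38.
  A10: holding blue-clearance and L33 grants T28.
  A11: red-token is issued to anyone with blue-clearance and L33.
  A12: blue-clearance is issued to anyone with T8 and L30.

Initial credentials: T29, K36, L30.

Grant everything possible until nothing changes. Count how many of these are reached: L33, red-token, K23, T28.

1

Holding K36 and L30 grants K6 (A6).
Holding K6, T29, and K36 grants red-token (A5).
L33 would need K36 and K23 (A1), but K23 is never granted.
red-token: reached.
K23 would need K36, T28, and T29 (A8), but T28 is never granted.
T28 would need blue-clearance and L33 (A10), but L33 is never granted.
Reached: red-token — 1 of the 4.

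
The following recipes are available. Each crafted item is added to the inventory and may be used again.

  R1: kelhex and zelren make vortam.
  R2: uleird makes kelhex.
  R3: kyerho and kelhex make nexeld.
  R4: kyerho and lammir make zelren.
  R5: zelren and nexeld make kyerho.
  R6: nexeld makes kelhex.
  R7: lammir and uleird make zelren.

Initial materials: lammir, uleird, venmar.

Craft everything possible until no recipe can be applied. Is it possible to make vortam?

uleird → kelhex (R2).
Using R7, lammir and uleird make zelren.
Using R1, kelhex and zelren make vortam.

Yes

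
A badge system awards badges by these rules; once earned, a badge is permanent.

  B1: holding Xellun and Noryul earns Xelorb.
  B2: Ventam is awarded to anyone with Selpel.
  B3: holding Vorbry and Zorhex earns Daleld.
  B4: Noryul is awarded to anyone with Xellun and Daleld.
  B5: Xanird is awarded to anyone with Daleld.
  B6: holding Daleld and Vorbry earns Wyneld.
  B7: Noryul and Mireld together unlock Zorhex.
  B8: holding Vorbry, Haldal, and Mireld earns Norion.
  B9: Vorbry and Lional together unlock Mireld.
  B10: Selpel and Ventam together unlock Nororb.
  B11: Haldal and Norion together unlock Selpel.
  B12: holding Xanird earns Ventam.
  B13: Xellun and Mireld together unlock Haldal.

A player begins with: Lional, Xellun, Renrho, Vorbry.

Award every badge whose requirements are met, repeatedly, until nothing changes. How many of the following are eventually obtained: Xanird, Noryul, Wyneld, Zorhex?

0

Xanird would need Daleld (B5), but Daleld is never earned.
Noryul would need Xellun and Daleld (B4), but Daleld is never earned.
Wyneld would need Daleld and Vorbry (B6), but Daleld is never earned.
Zorhex would need Noryul and Mireld (B7), but Noryul is never earned.
None of the 4 are reached.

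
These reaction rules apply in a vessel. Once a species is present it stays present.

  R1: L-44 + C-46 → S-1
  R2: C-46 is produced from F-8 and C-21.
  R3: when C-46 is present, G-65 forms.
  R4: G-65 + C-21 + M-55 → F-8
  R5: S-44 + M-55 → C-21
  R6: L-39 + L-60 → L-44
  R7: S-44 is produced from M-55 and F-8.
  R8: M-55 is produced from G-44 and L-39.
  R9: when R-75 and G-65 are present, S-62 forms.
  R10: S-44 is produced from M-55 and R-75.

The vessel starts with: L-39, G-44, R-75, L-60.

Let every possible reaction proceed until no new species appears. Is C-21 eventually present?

Yes

G-44 and L-39 present → M-55 forms (R8).
M-55 and R-75 present → S-44 forms (R10).
S-44 and M-55 present → C-21 forms (R5).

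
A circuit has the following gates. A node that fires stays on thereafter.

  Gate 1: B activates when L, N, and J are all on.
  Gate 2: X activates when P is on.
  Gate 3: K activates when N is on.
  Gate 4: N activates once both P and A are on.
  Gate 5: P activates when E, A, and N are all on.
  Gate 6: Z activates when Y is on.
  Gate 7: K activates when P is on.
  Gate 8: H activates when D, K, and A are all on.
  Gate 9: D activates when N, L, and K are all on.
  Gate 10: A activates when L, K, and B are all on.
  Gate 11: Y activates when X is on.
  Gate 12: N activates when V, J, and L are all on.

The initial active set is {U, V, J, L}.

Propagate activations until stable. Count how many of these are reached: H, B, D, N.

4

V, J, and L are on, so N activates (Gate 12).
Gate 3: N on → K on.
Gate 1: L, N, and J on → B on.
L, K, and B are on, so A activates (Gate 10).
N, L, and K are on, so D activates (Gate 9).
Gate 8: D, K, and A on → H on.
H: reached.
B: reached.
D: reached.
N: reached.
All 4 are reached.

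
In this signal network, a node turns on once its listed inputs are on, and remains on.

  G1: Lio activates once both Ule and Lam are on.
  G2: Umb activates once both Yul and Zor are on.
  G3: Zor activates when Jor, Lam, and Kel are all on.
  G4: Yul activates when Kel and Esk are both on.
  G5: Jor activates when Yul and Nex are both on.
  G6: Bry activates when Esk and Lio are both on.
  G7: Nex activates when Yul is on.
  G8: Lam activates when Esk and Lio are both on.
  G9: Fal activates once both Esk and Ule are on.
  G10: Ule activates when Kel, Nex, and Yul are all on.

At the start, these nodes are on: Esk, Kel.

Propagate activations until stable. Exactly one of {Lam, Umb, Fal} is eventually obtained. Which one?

G4: Kel and Esk on → Yul on.
G7: Yul on → Nex on.
Kel, Nex, and Yul are on, so Ule activates (G10).
G9: Esk and Ule on → Fal on.
Umb would need Yul and Zor (G2), but Zor never turns on. Lam would need Esk and Lio (G8), but Lio never turns on.

Fal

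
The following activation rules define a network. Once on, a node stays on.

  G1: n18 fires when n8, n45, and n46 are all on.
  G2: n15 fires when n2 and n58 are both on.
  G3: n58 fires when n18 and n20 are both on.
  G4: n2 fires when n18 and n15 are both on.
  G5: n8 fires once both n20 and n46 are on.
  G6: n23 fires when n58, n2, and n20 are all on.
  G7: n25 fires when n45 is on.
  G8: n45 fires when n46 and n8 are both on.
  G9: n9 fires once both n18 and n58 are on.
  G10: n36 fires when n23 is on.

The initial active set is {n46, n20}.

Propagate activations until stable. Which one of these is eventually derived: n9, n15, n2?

n9

G5: n20 and n46 on → n8 on.
n46 and n8 are on, so n45 fires (G8).
n8, n45, and n46 are on, so n18 fires (G1).
n18 and n20 are on, so n58 fires (G3).
n18 and n58 are on, so n9 fires (G9).
n15 would need n2 and n58 (G2), but n2 never turns on. n2 would need n18 and n15 (G4), but n15 never turns on.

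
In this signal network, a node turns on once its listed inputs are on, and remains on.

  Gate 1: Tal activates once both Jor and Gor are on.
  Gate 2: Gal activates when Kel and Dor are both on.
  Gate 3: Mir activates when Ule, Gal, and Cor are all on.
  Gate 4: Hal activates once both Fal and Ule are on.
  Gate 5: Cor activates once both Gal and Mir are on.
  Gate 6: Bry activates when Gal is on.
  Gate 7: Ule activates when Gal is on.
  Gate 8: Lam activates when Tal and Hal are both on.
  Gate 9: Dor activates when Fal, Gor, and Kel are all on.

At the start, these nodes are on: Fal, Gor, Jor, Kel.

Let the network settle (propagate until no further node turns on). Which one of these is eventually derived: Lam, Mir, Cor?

Jor and Gor are on, so Tal activates (Gate 1).
Fal, Gor, and Kel are on, so Dor activates (Gate 9).
Kel and Dor are on, so Gal activates (Gate 2).
Gate 7: Gal on → Ule on.
Fal and Ule are on, so Hal activates (Gate 4).
Tal and Hal are on, so Lam activates (Gate 8).
Cor would need Gal and Mir (Gate 5), but Mir never turns on. Mir would need Ule, Gal, and Cor (Gate 3), but Cor never turns on.

Lam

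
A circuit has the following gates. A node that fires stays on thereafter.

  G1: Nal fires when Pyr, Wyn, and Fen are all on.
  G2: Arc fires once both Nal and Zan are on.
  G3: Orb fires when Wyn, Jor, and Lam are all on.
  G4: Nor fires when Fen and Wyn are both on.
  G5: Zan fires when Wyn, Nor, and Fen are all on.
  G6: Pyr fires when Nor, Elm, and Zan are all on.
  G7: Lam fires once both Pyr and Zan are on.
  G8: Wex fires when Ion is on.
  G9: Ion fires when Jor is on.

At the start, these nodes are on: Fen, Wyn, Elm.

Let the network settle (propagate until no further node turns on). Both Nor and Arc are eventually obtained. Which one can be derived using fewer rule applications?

Nor: G4: Fen and Wyn on → Nor on. [1 rule application]
Arc: Fen and Wyn are on, so Nor fires (G4). G5: Wyn, Nor, and Fen on → Zan on. G6: Nor, Elm, and Zan on → Pyr on. G1: Pyr, Wyn, and Fen on → Nal on. Nal and Zan are on, so Arc fires (G2). [5 rule applications]
Nor needs fewer.

Nor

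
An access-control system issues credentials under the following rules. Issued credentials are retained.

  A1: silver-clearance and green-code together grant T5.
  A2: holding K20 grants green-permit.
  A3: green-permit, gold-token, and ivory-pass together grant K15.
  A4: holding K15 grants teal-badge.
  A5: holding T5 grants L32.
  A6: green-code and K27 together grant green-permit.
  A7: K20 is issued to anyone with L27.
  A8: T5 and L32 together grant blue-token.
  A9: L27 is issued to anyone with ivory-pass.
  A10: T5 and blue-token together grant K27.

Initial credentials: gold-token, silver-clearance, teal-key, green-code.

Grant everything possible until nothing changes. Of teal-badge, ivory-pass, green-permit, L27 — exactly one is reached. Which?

Holding silver-clearance and green-code grants T5 (A1).
Holding T5 grants L32 (A5).
Holding T5 and L32 grants blue-token (A8).
Holding T5 and blue-token grants K27 (A10).
Holding green-code and K27 grants green-permit (A6).
L27 would need ivory-pass (A9), but ivory-pass is never granted. teal-badge would need K15 (A4), but K15 is never granted. No rule produces ivory-pass, and it is not given.

green-permit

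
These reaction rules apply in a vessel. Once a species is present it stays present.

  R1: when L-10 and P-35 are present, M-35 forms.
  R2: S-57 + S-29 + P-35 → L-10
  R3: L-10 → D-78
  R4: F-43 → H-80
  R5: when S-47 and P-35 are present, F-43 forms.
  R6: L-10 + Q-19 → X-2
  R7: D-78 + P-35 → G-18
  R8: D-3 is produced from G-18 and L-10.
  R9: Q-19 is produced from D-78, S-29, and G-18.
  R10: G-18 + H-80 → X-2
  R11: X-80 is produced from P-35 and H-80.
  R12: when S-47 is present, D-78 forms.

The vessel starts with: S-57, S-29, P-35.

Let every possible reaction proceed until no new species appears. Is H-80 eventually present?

H-80 would need F-43 (R4), but F-43 never forms.

No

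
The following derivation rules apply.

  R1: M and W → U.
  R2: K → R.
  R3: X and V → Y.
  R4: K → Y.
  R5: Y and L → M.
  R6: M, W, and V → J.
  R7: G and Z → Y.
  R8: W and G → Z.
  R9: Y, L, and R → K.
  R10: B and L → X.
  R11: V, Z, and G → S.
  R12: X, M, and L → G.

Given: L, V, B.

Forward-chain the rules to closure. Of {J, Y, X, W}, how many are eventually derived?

2

From B and L, R10 gives X.
X and V hold, so Y follows (R3).
J would need M, W, and V (R6), but W is never established.
Y: reached.
X: reached.
No rule produces W, and it is not given.
Reached: Y and X — 2 of the 4.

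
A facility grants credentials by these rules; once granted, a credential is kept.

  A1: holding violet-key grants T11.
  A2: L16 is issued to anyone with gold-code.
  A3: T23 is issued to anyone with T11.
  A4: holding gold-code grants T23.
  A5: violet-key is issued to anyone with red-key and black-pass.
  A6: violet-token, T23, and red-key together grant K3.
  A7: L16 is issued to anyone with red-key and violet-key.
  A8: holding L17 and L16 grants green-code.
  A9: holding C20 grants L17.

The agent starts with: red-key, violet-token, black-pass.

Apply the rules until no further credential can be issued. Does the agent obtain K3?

Holding red-key and black-pass grants violet-key (A5).
Holding violet-key grants T11 (A1).
Holding T11 grants T23 (A3).
Holding violet-token, T23, and red-key grants K3 (A6).

Yes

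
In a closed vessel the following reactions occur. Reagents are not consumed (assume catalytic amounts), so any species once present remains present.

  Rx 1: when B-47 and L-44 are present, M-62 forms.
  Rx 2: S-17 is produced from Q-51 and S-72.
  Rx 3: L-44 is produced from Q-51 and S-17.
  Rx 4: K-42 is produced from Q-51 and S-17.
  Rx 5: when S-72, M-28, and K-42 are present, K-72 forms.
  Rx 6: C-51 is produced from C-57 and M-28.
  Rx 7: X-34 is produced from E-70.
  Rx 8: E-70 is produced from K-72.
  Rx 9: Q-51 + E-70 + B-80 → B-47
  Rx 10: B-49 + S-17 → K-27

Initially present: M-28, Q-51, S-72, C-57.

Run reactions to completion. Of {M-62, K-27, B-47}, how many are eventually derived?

M-62 would need B-47 and L-44 (Rx 1), but B-47 never forms.
K-27 would need B-49 and S-17 (Rx 10), but B-49 never forms.
B-47 would need Q-51, E-70, and B-80 (Rx 9), but B-80 never forms.
None of the 3 are reached.

0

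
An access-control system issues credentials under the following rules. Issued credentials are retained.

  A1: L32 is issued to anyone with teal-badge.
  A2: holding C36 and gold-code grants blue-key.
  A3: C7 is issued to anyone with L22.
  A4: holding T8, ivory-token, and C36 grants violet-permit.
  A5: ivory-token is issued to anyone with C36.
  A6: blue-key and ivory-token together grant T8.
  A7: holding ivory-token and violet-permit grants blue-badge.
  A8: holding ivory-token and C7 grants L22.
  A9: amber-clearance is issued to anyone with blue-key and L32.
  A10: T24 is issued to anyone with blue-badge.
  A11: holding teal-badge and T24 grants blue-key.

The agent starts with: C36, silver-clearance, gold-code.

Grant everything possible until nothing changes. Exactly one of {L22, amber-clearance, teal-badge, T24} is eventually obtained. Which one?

Holding C36 grants ivory-token (A5).
Holding C36 and gold-code grants blue-key (A2).
Holding blue-key and ivory-token grants T8 (A6).
Holding T8, ivory-token, and C36 grants violet-permit (A4).
Holding ivory-token and violet-permit grants blue-badge (A7).
Holding blue-badge grants T24 (A10).
amber-clearance would need blue-key and L32 (A9), but L32 is never granted. L22 would need ivory-token and C7 (A8), but C7 is never granted. No rule produces teal-badge, and it is not given.

T24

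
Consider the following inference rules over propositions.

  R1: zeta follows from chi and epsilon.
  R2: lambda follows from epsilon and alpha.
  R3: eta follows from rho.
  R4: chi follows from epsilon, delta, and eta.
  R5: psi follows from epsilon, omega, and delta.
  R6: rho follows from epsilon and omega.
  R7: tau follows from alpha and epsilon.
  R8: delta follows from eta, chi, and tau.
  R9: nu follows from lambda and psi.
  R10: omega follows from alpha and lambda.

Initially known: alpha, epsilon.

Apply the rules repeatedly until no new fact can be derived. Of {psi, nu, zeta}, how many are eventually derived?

psi would need epsilon, omega, and delta (R5), but delta is never established.
nu would need lambda and psi (R9), but psi is never established.
zeta would need chi and epsilon (R1), but chi is never established.
None of the 3 are reached.

0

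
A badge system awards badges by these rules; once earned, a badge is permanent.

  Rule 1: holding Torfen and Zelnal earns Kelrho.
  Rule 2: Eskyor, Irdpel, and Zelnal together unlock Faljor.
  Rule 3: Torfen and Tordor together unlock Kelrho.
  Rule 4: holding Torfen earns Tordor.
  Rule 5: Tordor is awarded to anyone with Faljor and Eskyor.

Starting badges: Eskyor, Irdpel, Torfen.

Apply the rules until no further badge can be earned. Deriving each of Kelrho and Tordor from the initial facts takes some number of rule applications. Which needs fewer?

Tordor

Tordor: With Torfen, Tordor is earned (Rule 4). [1 rule application]
Kelrho: With Torfen, Tordor is earned (Rule 4). With Torfen and Tordor, Kelrho is earned (Rule 3). [2 rule applications]
Tordor needs fewer.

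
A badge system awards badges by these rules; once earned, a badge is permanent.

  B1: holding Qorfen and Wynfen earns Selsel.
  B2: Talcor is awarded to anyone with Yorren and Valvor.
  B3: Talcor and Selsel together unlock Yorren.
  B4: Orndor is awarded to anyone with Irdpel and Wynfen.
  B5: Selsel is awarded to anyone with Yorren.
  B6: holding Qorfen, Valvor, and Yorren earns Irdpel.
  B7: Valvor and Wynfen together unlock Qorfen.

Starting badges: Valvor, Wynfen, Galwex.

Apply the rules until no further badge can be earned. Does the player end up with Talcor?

Talcor would need Yorren and Valvor (B2), but Yorren is never earned.

No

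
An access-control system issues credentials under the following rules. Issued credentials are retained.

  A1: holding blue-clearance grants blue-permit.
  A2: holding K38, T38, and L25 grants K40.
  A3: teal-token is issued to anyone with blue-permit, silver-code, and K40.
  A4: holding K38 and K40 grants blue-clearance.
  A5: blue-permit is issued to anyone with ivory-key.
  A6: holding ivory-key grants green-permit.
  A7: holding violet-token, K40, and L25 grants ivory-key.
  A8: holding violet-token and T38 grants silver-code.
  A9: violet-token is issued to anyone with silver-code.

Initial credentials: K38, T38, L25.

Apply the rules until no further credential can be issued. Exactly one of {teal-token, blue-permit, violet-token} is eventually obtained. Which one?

blue-permit

Holding K38, T38, and L25 grants K40 (A2).
Holding K38 and K40 grants blue-clearance (A4).
Holding blue-clearance grants blue-permit (A1).
violet-token would need silver-code (A9), but silver-code is never granted. teal-token would need blue-permit, silver-code, and K40 (A3), but silver-code is never granted.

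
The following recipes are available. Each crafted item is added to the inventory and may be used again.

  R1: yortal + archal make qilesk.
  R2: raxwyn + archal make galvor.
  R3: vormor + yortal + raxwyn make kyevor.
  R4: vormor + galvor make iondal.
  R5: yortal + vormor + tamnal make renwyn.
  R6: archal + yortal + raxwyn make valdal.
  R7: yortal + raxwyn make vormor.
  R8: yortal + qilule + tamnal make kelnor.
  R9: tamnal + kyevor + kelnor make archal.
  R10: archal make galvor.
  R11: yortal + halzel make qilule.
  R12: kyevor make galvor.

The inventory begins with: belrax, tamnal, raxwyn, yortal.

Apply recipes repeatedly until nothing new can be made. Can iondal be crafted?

Yes

yortal + raxwyn → vormor (R7).
vormor + yortal + raxwyn → kyevor (R3).
kyevor → galvor (R12).
Using R4, vormor and galvor make iondal.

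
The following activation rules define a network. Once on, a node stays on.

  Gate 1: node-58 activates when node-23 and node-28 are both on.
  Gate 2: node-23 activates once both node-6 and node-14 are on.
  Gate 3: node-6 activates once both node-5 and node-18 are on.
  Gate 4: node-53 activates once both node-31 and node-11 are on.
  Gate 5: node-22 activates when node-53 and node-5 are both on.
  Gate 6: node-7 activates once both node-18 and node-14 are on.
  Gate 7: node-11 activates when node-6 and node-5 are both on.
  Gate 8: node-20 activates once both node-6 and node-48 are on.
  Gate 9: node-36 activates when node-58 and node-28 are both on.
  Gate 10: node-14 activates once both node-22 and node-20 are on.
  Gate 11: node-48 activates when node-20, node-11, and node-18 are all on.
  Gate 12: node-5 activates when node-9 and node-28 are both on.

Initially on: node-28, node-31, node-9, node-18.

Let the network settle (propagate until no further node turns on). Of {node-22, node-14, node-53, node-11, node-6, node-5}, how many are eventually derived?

5

Gate 12: node-9 and node-28 on → node-5 on.
Gate 3: node-5 and node-18 on → node-6 on.
node-6 and node-5 are on, so node-11 activates (Gate 7).
node-31 and node-11 are on, so node-53 activates (Gate 4).
node-53 and node-5 are on, so node-22 activates (Gate 5).
node-22: reached.
node-14 would need node-22 and node-20 (Gate 10), but node-20 never turns on.
node-53: reached.
node-11: reached.
node-6: reached.
node-5: reached.
Reached: node-22, node-53, node-11, node-6, and node-5 — 5 of the 6.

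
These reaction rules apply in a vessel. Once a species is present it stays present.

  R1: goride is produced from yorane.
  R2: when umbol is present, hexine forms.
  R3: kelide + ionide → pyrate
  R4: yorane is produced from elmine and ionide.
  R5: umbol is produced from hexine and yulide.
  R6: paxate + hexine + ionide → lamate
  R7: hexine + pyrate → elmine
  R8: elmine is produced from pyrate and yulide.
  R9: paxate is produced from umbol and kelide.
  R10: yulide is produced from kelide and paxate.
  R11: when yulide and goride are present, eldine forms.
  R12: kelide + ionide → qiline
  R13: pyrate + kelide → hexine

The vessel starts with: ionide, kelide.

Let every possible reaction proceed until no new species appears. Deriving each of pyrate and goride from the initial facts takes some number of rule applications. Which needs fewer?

pyrate

pyrate: kelide and ionide present → pyrate forms (R3). [1 rule application]
goride: kelide and ionide present → pyrate forms (R3). pyrate and kelide present → hexine forms (R13). hexine and pyrate present → elmine forms (R7). elmine and ionide present → yorane forms (R4). yorane present → goride forms (R1). [5 rule applications]
pyrate needs fewer.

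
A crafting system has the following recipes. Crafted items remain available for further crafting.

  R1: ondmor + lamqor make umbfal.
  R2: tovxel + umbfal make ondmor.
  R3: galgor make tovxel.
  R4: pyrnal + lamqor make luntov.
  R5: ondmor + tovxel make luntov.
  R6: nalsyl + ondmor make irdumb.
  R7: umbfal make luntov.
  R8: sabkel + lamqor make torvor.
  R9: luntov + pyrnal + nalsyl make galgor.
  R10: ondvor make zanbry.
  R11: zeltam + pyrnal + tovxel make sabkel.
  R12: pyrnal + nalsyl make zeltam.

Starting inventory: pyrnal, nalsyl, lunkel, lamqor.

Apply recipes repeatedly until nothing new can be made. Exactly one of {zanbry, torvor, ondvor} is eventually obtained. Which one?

Using R12, pyrnal and nalsyl make zeltam.
Using R4, pyrnal and lamqor make luntov.
luntov + pyrnal + nalsyl → galgor (R9).
Using R3, galgor makes tovxel.
zeltam + pyrnal + tovxel → sabkel (R11).
sabkel + lamqor → torvor (R8).
No rule produces ondvor, and it is not given. zanbry would need ondvor (R10), but ondvor is never obtained.

torvor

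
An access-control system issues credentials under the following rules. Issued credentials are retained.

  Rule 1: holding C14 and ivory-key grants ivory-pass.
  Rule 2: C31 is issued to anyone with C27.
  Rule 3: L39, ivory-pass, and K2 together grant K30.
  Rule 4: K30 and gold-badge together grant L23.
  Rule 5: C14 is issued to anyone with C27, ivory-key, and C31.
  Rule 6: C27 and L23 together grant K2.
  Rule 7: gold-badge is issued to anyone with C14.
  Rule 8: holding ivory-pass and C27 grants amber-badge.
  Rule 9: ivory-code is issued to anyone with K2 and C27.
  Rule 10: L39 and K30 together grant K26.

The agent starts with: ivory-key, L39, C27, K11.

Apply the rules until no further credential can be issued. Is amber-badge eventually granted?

Holding C27 grants C31 (Rule 2).
Holding C27, ivory-key, and C31 grants C14 (Rule 5).
Holding C14 and ivory-key grants ivory-pass (Rule 1).
Holding ivory-pass and C27 grants amber-badge (Rule 8).

Yes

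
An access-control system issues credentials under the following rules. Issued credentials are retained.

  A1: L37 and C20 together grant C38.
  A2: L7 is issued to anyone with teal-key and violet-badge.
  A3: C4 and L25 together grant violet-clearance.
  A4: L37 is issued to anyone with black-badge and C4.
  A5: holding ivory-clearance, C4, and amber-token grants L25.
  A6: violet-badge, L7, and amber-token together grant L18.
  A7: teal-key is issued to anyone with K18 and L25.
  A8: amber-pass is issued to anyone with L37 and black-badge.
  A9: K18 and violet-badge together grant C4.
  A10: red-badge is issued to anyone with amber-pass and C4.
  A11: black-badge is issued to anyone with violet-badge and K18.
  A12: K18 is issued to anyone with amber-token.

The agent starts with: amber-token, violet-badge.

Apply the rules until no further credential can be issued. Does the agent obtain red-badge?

Yes

Holding amber-token grants K18 (A12).
Holding violet-badge and K18 grants black-badge (A11).
Holding K18 and violet-badge grants C4 (A9).
Holding black-badge and C4 grants L37 (A4).
Holding L37 and black-badge grants amber-pass (A8).
Holding amber-pass and C4 grants red-badge (A10).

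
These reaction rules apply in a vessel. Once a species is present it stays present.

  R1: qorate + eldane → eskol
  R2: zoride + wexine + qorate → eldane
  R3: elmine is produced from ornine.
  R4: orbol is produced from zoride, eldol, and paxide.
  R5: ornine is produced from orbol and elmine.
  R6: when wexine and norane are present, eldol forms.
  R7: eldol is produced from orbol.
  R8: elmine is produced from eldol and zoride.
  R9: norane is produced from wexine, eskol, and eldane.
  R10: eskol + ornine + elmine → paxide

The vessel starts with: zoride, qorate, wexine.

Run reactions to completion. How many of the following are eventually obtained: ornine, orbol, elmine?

1

zoride, wexine, and qorate present → eldane forms (R2).
qorate and eldane present → eskol forms (R1).
wexine, eskol, and eldane present → norane forms (R9).
wexine and norane present → eldol forms (R6).
eldol and zoride present → elmine forms (R8).
ornine would need orbol and elmine (R5), but orbol never forms.
orbol would need zoride, eldol, and paxide (R4), but paxide never forms.
elmine: reached.
Reached: elmine — 1 of the 3.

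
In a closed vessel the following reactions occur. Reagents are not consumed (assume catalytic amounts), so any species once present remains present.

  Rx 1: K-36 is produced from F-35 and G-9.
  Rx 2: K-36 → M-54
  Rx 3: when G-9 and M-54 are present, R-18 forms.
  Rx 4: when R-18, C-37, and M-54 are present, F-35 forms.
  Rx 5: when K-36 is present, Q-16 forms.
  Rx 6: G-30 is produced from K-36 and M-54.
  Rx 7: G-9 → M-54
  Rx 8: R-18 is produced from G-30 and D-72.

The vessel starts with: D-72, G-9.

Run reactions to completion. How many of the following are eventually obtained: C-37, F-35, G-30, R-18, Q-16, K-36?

G-9 present → M-54 forms (Rx 7).
G-9 and M-54 present → R-18 forms (Rx 3).
No rule produces C-37, and it is not given.
F-35 would need R-18, C-37, and M-54 (Rx 4), but C-37 never forms.
G-30 would need K-36 and M-54 (Rx 6), but K-36 never forms.
R-18: reached.
Q-16 would need K-36 (Rx 5), but K-36 never forms.
K-36 would need F-35 and G-9 (Rx 1), but F-35 never forms.
Reached: R-18 — 1 of the 6.

1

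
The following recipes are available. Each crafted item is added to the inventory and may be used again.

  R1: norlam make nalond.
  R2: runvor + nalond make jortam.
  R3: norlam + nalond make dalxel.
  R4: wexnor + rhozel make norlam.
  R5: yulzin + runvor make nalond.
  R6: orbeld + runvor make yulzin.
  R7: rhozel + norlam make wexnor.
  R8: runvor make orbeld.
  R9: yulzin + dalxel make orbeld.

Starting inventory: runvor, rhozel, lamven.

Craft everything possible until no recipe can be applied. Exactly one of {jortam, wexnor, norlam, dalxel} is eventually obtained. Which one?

jortam

Using R8, runvor makes orbeld.
Using R6, orbeld and runvor make yulzin.
Using R5, yulzin and runvor make nalond.
Using R2, runvor and nalond make jortam.
norlam would need wexnor and rhozel (R4), but wexnor is never obtained. dalxel would need norlam and nalond (R3), but norlam is never obtained. wexnor would need rhozel and norlam (R7), but norlam is never obtained.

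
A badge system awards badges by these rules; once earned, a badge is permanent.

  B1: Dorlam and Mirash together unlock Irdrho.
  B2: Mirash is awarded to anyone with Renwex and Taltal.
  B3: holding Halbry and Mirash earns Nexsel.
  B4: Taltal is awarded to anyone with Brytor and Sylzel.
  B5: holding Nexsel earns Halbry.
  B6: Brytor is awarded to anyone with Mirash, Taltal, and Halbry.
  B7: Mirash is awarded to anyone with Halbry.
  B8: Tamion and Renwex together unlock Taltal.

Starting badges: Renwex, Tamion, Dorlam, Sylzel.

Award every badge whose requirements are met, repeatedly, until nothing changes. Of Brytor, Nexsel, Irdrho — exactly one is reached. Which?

Irdrho

With Tamion and Renwex, Taltal is earned (B8).
With Renwex and Taltal, Mirash is earned (B2).
With Dorlam and Mirash, Irdrho is earned (B1).
Brytor would need Mirash, Taltal, and Halbry (B6), but Halbry is never earned. Nexsel would need Halbry and Mirash (B3), but Halbry is never earned.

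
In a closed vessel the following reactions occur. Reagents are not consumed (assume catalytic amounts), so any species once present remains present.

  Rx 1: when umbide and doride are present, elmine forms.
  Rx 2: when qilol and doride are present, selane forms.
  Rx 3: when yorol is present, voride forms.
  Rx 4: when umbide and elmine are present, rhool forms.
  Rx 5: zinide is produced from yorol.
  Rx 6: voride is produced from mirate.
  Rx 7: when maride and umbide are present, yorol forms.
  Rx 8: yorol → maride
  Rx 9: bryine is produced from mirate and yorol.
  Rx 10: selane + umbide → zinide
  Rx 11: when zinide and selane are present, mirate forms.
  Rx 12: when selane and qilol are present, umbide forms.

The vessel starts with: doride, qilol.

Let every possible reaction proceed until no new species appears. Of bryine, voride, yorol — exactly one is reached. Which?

qilol and doride present → selane forms (Rx 2).
selane and qilol present → umbide forms (Rx 12).
selane and umbide present → zinide forms (Rx 10).
zinide and selane present → mirate forms (Rx 11).
mirate present → voride forms (Rx 6).
yorol would need maride and umbide (Rx 7), but maride never forms. bryine would need mirate and yorol (Rx 9), but yorol never forms.

voride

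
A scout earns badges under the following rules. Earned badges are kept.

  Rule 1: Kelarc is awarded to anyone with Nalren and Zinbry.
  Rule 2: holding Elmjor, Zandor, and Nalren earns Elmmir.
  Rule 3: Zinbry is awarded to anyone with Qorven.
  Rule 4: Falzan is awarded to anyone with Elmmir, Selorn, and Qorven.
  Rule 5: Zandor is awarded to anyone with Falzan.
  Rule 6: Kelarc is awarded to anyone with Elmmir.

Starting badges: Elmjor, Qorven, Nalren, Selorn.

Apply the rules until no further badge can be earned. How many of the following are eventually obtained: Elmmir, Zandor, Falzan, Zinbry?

With Qorven, Zinbry is earned (Rule 3).
Elmmir would need Elmjor, Zandor, and Nalren (Rule 2), but Zandor is never earned.
Zandor would need Falzan (Rule 5), but Falzan is never earned.
Falzan would need Elmmir, Selorn, and Qorven (Rule 4), but Elmmir is never earned.
Zinbry: reached.
Reached: Zinbry — 1 of the 4.

1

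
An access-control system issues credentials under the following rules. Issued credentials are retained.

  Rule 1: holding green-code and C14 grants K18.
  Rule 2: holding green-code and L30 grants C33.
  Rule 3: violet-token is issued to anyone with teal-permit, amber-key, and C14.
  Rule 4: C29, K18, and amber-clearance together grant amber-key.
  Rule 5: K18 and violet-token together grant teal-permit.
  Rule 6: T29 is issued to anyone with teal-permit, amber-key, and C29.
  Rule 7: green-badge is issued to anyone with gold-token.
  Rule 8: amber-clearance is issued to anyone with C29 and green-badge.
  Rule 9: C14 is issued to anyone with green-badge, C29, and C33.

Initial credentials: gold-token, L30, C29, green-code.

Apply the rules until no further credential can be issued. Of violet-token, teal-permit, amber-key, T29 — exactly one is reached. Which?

amber-key

Holding green-code and L30 grants C33 (Rule 2).
Holding gold-token grants green-badge (Rule 7).
Holding C29 and green-badge grants amber-clearance (Rule 8).
Holding green-badge, C29, and C33 grants C14 (Rule 9).
Holding green-code and C14 grants K18 (Rule 1).
Holding C29, K18, and amber-clearance grants amber-key (Rule 4).
violet-token would need teal-permit, amber-key, and C14 (Rule 3), but teal-permit is never granted. T29 would need teal-permit, amber-key, and C29 (Rule 6), but teal-permit is never granted. teal-permit would need K18 and violet-token (Rule 5), but violet-token is never granted.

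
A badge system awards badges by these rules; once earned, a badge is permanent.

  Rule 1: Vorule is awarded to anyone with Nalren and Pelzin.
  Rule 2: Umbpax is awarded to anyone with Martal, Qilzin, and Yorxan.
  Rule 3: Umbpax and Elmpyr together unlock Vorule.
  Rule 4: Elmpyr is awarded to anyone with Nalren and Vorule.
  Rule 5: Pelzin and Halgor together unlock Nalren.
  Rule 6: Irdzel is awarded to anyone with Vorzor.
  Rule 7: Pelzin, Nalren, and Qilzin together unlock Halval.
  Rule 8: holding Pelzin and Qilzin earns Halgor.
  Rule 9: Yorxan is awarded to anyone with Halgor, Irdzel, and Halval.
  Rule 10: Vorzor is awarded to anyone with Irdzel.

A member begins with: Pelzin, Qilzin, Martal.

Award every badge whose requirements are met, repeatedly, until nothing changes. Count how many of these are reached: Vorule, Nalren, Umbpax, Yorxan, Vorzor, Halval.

3

With Pelzin and Qilzin, Halgor is earned (Rule 8).
With Pelzin and Halgor, Nalren is earned (Rule 5).
With Pelzin, Nalren, and Qilzin, Halval is earned (Rule 7).
With Nalren and Pelzin, Vorule is earned (Rule 1).
Vorule: reached.
Nalren: reached.
Umbpax would need Martal, Qilzin, and Yorxan (Rule 2), but Yorxan is never earned.
Yorxan would need Halgor, Irdzel, and Halval (Rule 9), but Irdzel is never earned.
Vorzor would need Irdzel (Rule 10), but Irdzel is never earned.
Halval: reached.
Reached: Vorule, Nalren, and Halval — 3 of the 6.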